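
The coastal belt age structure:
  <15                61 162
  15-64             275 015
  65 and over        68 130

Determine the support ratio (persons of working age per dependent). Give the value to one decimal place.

Support ratio = 275 015 / (61 162 + 68 130) = 275 015 / 129 292 = 2.1

Support ratio: 2.1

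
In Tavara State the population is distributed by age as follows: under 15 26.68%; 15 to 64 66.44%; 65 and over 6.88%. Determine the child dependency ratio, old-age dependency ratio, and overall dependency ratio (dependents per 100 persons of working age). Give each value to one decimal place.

Youth dependency ratio: 40.2
Old-age dependency ratio: 10.4
Total dependency ratio: 50.5

Youth dependency ratio = 26.68 / 66.44 × 100 = 40.2
Old-age dependency ratio = 6.88 / 66.44 × 100 = 10.4
Total dependency ratio = (26.68 + 6.88) / 66.44 × 100 = 33.56 / 66.44 × 100 = 50.5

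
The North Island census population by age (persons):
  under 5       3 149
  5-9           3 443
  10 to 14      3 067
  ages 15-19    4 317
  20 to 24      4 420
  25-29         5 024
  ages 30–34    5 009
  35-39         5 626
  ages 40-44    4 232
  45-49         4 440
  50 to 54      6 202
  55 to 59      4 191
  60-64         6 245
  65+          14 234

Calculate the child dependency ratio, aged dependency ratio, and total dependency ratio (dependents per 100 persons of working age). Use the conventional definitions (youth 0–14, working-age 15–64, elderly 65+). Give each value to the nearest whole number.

0–14: 3 149 + 3 443 + 3 067 = 9 659
15–64: 4 317 + 4 420 + 5 024 + 5 009 + 5 626 + 4 232 + 4 440 + 6 202 + 4 191 + 6 245 = 49 706
65+: 14 234
Youth dependency ratio = 9 659 / 49 706 × 100 = 19
Old-age dependency ratio = 14 234 / 49 706 × 100 = 29
Total dependency ratio = (9 659 + 14 234) / 49 706 × 100 = 23 893 / 49 706 × 100 = 48

Youth dependency ratio: 19
Old-age dependency ratio: 29
Total dependency ratio: 48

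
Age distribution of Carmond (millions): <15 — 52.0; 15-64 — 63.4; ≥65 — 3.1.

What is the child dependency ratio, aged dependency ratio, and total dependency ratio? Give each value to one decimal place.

Youth dependency ratio: 82.0
Old-age dependency ratio: 4.9
Total dependency ratio: 86.9

Youth dependency ratio = 52.0 / 63.4 × 100 = 82.0
Old-age dependency ratio = 3.1 / 63.4 × 100 = 4.9
Total dependency ratio = (52.0 + 3.1) / 63.4 × 100 = 55.1 / 63.4 × 100 = 86.9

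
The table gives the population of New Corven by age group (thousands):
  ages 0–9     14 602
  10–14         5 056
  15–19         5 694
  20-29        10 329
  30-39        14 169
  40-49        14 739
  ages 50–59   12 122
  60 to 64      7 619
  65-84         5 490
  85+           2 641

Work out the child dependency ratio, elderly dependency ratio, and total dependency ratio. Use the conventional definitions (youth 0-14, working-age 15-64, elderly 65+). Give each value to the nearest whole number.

0–14: 14 602 + 5 056 = 19 658
15–64: 5 694 + 10 329 + 14 169 + 14 739 + 12 122 + 7 619 = 64 672
65+: 5 490 + 2 641 = 8 131
Youth dependency ratio = 19 658 / 64 672 × 100 = 30
Old-age dependency ratio = 8 131 / 64 672 × 100 = 13
Total dependency ratio = (19 658 + 8 131) / 64 672 × 100 = 27 789 / 64 672 × 100 = 43

Youth dependency ratio: 30
Old-age dependency ratio: 13
Total dependency ratio: 43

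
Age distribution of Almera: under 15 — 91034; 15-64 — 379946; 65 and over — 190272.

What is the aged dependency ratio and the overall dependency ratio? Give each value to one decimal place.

Old-age dependency ratio: 50.1
Total dependency ratio: 74.0

Old-age dependency ratio = 190272 / 379946 × 100 = 50.1
Total dependency ratio = (91034 + 190272) / 379946 × 100 = 281306 / 379946 × 100 = 74.0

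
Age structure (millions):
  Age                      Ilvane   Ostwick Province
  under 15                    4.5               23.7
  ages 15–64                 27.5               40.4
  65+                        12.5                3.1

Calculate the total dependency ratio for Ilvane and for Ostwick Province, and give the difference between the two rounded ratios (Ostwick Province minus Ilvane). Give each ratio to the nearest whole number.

Ilvane: 62
Ostwick Province: 66
Difference: +4

Ilvane: (4.5 + 12.5) / 27.5 × 100 = 17.0 / 27.5 × 100 = 62
Ostwick Province: (23.7 + 3.1) / 40.4 × 100 = 26.8 / 40.4 × 100 = 66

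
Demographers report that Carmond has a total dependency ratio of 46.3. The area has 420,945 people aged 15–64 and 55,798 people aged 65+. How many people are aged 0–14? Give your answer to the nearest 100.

Total dependency ratio = (youth + elderly) / working-age × 100
46.3 = (Y + 55,798) / 420,945 × 100
⇒ 139,100

Aged 0–14: 139,100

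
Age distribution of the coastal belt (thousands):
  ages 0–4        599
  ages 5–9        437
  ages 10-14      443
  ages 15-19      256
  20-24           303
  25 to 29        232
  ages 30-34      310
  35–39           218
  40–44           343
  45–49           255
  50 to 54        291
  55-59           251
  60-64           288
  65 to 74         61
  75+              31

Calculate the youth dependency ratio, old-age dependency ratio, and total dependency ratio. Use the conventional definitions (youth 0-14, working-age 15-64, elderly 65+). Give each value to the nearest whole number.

0–14: 599 + 437 + 443 = 1,479
15–64: 256 + 303 + 232 + 310 + 218 + 343 + 255 + 291 + 251 + 288 = 2,747
65+: 61 + 31 = 92
Youth dependency ratio = 1,479 / 2,747 × 100 = 54
Old-age dependency ratio = 92 / 2,747 × 100 = 3
Total dependency ratio = (1,479 + 92) / 2,747 × 100 = 1,571 / 2,747 × 100 = 57

Youth dependency ratio: 54
Old-age dependency ratio: 3
Total dependency ratio: 57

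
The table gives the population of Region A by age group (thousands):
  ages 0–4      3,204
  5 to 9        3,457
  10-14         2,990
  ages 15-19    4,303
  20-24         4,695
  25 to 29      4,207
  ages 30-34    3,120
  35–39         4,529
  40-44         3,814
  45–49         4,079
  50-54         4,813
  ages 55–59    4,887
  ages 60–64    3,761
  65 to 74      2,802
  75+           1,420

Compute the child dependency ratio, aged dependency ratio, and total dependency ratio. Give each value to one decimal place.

0–14: 3,204 + 3,457 + 2,990 = 9,651
15–64: 4,303 + 4,695 + 4,207 + 3,120 + 4,529 + 3,814 + 4,079 + 4,813 + 4,887 + 3,761 = 42,208
65+: 2,802 + 1,420 = 4,222
Youth dependency ratio = 9,651 / 42,208 × 100 = 22.9
Old-age dependency ratio = 4,222 / 42,208 × 100 = 10.0
Total dependency ratio = (9,651 + 4,222) / 42,208 × 100 = 13,873 / 42,208 × 100 = 32.9

Youth dependency ratio: 22.9
Old-age dependency ratio: 10.0
Total dependency ratio: 32.9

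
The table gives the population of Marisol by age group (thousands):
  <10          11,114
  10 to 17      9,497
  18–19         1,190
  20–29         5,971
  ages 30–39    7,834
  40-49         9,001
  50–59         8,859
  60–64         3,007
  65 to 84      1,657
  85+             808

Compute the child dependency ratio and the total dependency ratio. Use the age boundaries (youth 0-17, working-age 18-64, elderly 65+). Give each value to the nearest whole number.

Youth dependency ratio: 57
Total dependency ratio: 64

0–17: 11,114 + 9,497 = 20,611
18–64: 1,190 + 5,971 + 7,834 + 9,001 + 8,859 + 3,007 = 35,862
65+: 1,657 + 808 = 2,465
Youth dependency ratio = 20,611 / 35,862 × 100 = 57
Total dependency ratio = (20,611 + 2,465) / 35,862 × 100 = 23,076 / 35,862 × 100 = 64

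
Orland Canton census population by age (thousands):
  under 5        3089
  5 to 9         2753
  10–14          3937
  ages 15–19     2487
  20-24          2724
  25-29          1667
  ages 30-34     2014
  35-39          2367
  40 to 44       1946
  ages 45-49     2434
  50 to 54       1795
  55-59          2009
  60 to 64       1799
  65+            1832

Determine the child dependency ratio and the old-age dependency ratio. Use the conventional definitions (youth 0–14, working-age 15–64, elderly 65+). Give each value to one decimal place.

Youth dependency ratio: 46.0
Old-age dependency ratio: 8.6

0–14: 3089 + 2753 + 3937 = 9779
15–64: 2487 + 2724 + 1667 + 2014 + 2367 + 1946 + 2434 + 1795 + 2009 + 1799 = 21242
65+: 1832
Youth dependency ratio = 9779 / 21242 × 100 = 46.0
Old-age dependency ratio = 1832 / 21242 × 100 = 8.6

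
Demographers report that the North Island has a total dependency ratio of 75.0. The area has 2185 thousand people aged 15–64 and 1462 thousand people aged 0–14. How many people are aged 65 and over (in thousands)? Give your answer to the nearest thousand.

Aged 65 and over: 177

Total dependency ratio = (youth + elderly) / working-age × 100
75.0 = (1462 + E) / 2185 × 100
⇒ 177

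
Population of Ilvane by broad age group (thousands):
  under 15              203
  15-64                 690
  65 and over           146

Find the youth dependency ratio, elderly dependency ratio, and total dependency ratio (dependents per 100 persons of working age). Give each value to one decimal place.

Youth dependency ratio: 29.4
Old-age dependency ratio: 21.2
Total dependency ratio: 50.6

Youth dependency ratio = 203 / 690 × 100 = 29.4
Old-age dependency ratio = 146 / 690 × 100 = 21.2
Total dependency ratio = (203 + 146) / 690 × 100 = 349 / 690 × 100 = 50.6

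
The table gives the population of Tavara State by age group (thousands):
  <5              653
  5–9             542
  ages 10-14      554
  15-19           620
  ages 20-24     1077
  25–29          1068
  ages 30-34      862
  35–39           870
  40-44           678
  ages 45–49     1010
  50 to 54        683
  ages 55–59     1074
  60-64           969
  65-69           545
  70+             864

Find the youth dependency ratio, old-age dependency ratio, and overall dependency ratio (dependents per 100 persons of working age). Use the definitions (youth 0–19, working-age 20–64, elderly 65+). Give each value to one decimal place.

Youth dependency ratio: 28.6
Old-age dependency ratio: 17.0
Total dependency ratio: 45.6

0–19: 653 + 542 + 554 + 620 = 2369
20–64: 1077 + 1068 + 862 + 870 + 678 + 1010 + 683 + 1074 + 969 = 8291
65+: 545 + 864 = 1409
Youth dependency ratio = 2369 / 8291 × 100 = 28.6
Old-age dependency ratio = 1409 / 8291 × 100 = 17.0
Total dependency ratio = (2369 + 1409) / 8291 × 100 = 3778 / 8291 × 100 = 45.6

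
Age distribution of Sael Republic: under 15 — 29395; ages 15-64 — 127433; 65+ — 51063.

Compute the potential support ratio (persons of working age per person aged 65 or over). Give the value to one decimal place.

Potential support ratio = 127433 / 51063 = 2.5

Potential support ratio: 2.5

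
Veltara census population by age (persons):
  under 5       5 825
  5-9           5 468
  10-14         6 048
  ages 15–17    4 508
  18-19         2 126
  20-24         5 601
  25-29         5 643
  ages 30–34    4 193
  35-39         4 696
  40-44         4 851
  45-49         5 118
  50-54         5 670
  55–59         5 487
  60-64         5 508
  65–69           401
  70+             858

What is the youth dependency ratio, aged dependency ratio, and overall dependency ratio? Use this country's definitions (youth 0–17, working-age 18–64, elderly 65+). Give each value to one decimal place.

0–17: 5 825 + 5 468 + 6 048 + 4 508 = 21 849
18–64: 2 126 + 5 601 + 5 643 + 4 193 + 4 696 + 4 851 + 5 118 + 5 670 + 5 487 + 5 508 = 48 893
65+: 401 + 858 = 1 259
Youth dependency ratio = 21 849 / 48 893 × 100 = 44.7
Old-age dependency ratio = 1 259 / 48 893 × 100 = 2.6
Total dependency ratio = (21 849 + 1 259) / 48 893 × 100 = 23 108 / 48 893 × 100 = 47.3

Youth dependency ratio: 44.7
Old-age dependency ratio: 2.6
Total dependency ratio: 47.3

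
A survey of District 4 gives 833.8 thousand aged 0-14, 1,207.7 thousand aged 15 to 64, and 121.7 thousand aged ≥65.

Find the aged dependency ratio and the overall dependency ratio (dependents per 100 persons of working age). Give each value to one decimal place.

Old-age dependency ratio: 10.1
Total dependency ratio: 79.1

Old-age dependency ratio = 121.7 / 1,207.7 × 100 = 10.1
Total dependency ratio = (833.8 + 121.7) / 1,207.7 × 100 = 955.5 / 1,207.7 × 100 = 79.1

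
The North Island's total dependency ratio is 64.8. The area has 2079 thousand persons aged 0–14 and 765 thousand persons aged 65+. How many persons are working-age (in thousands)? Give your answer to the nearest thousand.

Working-age: 4389

Total dependency ratio = (youth + elderly) / working-age × 100
64.8 = (2079 + 765) / W × 100
⇒ 4389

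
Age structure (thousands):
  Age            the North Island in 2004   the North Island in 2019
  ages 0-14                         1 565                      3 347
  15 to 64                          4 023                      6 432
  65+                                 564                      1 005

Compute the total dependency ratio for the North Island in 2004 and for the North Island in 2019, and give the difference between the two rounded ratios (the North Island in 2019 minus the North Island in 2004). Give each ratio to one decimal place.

the North Island in 2004: (1 565 + 564) / 4 023 × 100 = 2 129 / 4 023 × 100 = 52.9
the North Island in 2019: (3 347 + 1 005) / 6 432 × 100 = 4 352 / 6 432 × 100 = 67.7

the North Island in 2004: 52.9
the North Island in 2019: 67.7
Difference: +14.8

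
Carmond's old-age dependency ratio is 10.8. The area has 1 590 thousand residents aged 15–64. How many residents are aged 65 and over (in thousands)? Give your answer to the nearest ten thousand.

Old-age dependency ratio = elderly / working-age × 100
10.8 = E / 1 590 × 100
⇒ 170

Aged 65 and over: 170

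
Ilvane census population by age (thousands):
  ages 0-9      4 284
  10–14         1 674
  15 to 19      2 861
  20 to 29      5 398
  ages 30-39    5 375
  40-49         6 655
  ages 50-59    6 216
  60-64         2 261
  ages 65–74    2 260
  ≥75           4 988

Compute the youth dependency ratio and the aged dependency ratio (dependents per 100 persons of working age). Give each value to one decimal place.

0–14: 4 284 + 1 674 = 5 958
15–64: 2 861 + 5 398 + 5 375 + 6 655 + 6 216 + 2 261 = 28 766
65+: 2 260 + 4 988 = 7 248
Youth dependency ratio = 5 958 / 28 766 × 100 = 20.7
Old-age dependency ratio = 7 248 / 28 766 × 100 = 25.2

Youth dependency ratio: 20.7
Old-age dependency ratio: 25.2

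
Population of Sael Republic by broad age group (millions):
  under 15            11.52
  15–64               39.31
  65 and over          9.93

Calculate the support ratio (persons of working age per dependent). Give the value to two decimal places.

Support ratio: 1.83

Support ratio = 39.31 / (11.52 + 9.93) = 39.31 / 21.45 = 1.83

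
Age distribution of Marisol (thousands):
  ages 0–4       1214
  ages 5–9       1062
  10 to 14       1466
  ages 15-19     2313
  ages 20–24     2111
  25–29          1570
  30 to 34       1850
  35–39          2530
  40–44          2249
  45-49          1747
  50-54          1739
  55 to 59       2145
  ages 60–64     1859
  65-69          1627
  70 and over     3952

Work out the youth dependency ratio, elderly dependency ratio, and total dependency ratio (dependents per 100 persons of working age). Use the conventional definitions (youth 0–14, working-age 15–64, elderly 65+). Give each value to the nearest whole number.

0–14: 1214 + 1062 + 1466 = 3742
15–64: 2313 + 2111 + 1570 + 1850 + 2530 + 2249 + 1747 + 1739 + 2145 + 1859 = 20113
65+: 1627 + 3952 = 5579
Youth dependency ratio = 3742 / 20113 × 100 = 19
Old-age dependency ratio = 5579 / 20113 × 100 = 28
Total dependency ratio = (3742 + 5579) / 20113 × 100 = 9321 / 20113 × 100 = 46

Youth dependency ratio: 19
Old-age dependency ratio: 28
Total dependency ratio: 46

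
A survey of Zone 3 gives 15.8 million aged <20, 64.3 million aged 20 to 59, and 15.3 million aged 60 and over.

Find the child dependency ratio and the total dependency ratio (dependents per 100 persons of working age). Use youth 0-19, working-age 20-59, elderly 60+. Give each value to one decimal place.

Youth dependency ratio = 15.8 / 64.3 × 100 = 24.6
Total dependency ratio = (15.8 + 15.3) / 64.3 × 100 = 31.1 / 64.3 × 100 = 48.4

Youth dependency ratio: 24.6
Total dependency ratio: 48.4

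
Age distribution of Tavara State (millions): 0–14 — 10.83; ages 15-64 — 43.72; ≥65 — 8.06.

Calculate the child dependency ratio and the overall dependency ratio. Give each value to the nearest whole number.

Youth dependency ratio = 10.83 / 43.72 × 100 = 25
Total dependency ratio = (10.83 + 8.06) / 43.72 × 100 = 18.89 / 43.72 × 100 = 43

Youth dependency ratio: 25
Total dependency ratio: 43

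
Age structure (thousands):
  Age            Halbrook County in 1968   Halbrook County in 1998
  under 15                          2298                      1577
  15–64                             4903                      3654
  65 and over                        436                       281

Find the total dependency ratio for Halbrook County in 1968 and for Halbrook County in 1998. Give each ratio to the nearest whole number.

Halbrook County in 1968: 56
Halbrook County in 1998: 51

Halbrook County in 1968: (2298 + 436) / 4903 × 100 = 2734 / 4903 × 100 = 56
Halbrook County in 1998: (1577 + 281) / 3654 × 100 = 1858 / 3654 × 100 = 51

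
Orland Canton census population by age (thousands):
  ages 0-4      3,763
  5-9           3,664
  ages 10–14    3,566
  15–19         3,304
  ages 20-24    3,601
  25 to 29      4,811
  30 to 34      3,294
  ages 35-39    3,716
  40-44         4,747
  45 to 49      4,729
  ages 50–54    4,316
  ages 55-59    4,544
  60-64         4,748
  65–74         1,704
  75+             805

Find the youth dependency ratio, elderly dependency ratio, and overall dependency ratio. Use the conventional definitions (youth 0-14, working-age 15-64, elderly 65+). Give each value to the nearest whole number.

0–14: 3,763 + 3,664 + 3,566 = 10,993
15–64: 3,304 + 3,601 + 4,811 + 3,294 + 3,716 + 4,747 + 4,729 + 4,316 + 4,544 + 4,748 = 41,810
65+: 1,704 + 805 = 2,509
Youth dependency ratio = 10,993 / 41,810 × 100 = 26
Old-age dependency ratio = 2,509 / 41,810 × 100 = 6
Total dependency ratio = (10,993 + 2,509) / 41,810 × 100 = 13,502 / 41,810 × 100 = 32

Youth dependency ratio: 26
Old-age dependency ratio: 6
Total dependency ratio: 32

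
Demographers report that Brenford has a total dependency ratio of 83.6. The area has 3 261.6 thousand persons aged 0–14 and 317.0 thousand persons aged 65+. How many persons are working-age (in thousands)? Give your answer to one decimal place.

Working-age: 4 280.6

Total dependency ratio = (youth + elderly) / working-age × 100
83.6 = (3 261.6 + 317.0) / W × 100
⇒ 4 280.6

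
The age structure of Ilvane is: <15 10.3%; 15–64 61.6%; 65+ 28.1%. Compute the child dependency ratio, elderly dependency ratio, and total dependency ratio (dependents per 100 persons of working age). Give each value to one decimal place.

Youth dependency ratio = 10.3 / 61.6 × 100 = 16.7
Old-age dependency ratio = 28.1 / 61.6 × 100 = 45.6
Total dependency ratio = (10.3 + 28.1) / 61.6 × 100 = 38.4 / 61.6 × 100 = 62.3

Youth dependency ratio: 16.7
Old-age dependency ratio: 45.6
Total dependency ratio: 62.3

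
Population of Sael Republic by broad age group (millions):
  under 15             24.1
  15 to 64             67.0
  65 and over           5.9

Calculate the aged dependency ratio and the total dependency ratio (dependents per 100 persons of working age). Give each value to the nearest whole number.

Old-age dependency ratio = 5.9 / 67.0 × 100 = 9
Total dependency ratio = (24.1 + 5.9) / 67.0 × 100 = 30.0 / 67.0 × 100 = 45

Old-age dependency ratio: 9
Total dependency ratio: 45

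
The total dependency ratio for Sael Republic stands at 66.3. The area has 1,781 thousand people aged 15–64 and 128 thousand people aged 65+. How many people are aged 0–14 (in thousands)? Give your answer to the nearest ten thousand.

Aged 0–14: 1,050

Total dependency ratio = (youth + elderly) / working-age × 100
66.3 = (Y + 128) / 1,781 × 100
⇒ 1,050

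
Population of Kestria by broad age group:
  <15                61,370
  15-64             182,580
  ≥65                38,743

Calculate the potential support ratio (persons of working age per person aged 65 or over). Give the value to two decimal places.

Potential support ratio = 182,580 / 38,743 = 4.71

Potential support ratio: 4.71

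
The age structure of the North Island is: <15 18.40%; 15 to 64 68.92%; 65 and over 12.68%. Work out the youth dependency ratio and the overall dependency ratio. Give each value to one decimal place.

Youth dependency ratio = 18.40 / 68.92 × 100 = 26.7
Total dependency ratio = (18.40 + 12.68) / 68.92 × 100 = 31.08 / 68.92 × 100 = 45.1

Youth dependency ratio: 26.7
Total dependency ratio: 45.1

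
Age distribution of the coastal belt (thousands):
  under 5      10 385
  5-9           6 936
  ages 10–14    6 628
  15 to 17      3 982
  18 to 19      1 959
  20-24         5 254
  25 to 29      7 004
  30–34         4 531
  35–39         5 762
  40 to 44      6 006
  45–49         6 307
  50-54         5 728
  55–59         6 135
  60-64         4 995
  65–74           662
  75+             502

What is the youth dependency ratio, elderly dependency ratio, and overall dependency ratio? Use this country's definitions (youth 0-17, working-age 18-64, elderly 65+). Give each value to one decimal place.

Youth dependency ratio: 52.0
Old-age dependency ratio: 2.2
Total dependency ratio: 54.2

0–17: 10 385 + 6 936 + 6 628 + 3 982 = 27 931
18–64: 1 959 + 5 254 + 7 004 + 4 531 + 5 762 + 6 006 + 6 307 + 5 728 + 6 135 + 4 995 = 53 681
65+: 662 + 502 = 1 164
Youth dependency ratio = 27 931 / 53 681 × 100 = 52.0
Old-age dependency ratio = 1 164 / 53 681 × 100 = 2.2
Total dependency ratio = (27 931 + 1 164) / 53 681 × 100 = 29 095 / 53 681 × 100 = 54.2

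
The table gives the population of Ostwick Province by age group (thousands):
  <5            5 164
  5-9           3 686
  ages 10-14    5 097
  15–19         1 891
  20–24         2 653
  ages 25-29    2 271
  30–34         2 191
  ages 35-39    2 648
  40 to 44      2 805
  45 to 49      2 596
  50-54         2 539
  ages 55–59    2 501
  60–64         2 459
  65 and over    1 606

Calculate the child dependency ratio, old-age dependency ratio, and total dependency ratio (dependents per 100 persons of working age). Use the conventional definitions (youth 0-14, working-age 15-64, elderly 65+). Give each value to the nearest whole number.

0–14: 5 164 + 3 686 + 5 097 = 13 947
15–64: 1 891 + 2 653 + 2 271 + 2 191 + 2 648 + 2 805 + 2 596 + 2 539 + 2 501 + 2 459 = 24 554
65+: 1 606
Youth dependency ratio = 13 947 / 24 554 × 100 = 57
Old-age dependency ratio = 1 606 / 24 554 × 100 = 7
Total dependency ratio = (13 947 + 1 606) / 24 554 × 100 = 15 553 / 24 554 × 100 = 63

Youth dependency ratio: 57
Old-age dependency ratio: 7
Total dependency ratio: 63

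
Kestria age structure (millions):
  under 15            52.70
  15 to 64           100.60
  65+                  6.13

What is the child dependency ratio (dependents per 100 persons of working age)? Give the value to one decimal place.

Youth dependency ratio = 52.70 / 100.60 × 100 = 52.4

Youth dependency ratio: 52.4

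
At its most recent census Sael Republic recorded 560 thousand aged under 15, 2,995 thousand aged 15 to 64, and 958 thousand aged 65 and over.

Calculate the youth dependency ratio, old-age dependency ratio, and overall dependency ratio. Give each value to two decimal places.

Youth dependency ratio = 560 / 2,995 × 100 = 18.70
Old-age dependency ratio = 958 / 2,995 × 100 = 31.99
Total dependency ratio = (560 + 958) / 2,995 × 100 = 1,518 / 2,995 × 100 = 50.68

Youth dependency ratio: 18.70
Old-age dependency ratio: 31.99
Total dependency ratio: 50.68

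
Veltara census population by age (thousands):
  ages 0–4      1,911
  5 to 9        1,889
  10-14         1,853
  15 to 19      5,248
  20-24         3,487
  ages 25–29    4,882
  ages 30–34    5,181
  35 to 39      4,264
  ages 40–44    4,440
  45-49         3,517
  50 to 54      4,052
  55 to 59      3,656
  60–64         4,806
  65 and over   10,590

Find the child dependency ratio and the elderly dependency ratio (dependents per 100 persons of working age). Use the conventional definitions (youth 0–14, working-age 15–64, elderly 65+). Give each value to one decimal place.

Youth dependency ratio: 13.0
Old-age dependency ratio: 24.3

0–14: 1,911 + 1,889 + 1,853 = 5,653
15–64: 5,248 + 3,487 + 4,882 + 5,181 + 4,264 + 4,440 + 3,517 + 4,052 + 3,656 + 4,806 = 43,533
65+: 10,590
Youth dependency ratio = 5,653 / 43,533 × 100 = 13.0
Old-age dependency ratio = 10,590 / 43,533 × 100 = 24.3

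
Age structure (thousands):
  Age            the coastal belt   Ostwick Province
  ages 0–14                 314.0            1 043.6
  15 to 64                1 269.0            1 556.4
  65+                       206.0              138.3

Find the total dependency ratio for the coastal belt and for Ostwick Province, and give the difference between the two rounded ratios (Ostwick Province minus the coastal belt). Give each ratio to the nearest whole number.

the coastal belt: 41
Ostwick Province: 76
Difference: +35

the coastal belt: (314.0 + 206.0) / 1 269.0 × 100 = 520.0 / 1 269.0 × 100 = 41
Ostwick Province: (1 043.6 + 138.3) / 1 556.4 × 100 = 1 181.9 / 1 556.4 × 100 = 76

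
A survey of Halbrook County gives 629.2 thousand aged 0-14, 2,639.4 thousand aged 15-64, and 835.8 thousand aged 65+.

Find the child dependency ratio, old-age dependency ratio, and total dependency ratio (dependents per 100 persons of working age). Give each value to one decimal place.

Youth dependency ratio: 23.8
Old-age dependency ratio: 31.7
Total dependency ratio: 55.5

Youth dependency ratio = 629.2 / 2,639.4 × 100 = 23.8
Old-age dependency ratio = 835.8 / 2,639.4 × 100 = 31.7
Total dependency ratio = (629.2 + 835.8) / 2,639.4 × 100 = 1,465.0 / 2,639.4 × 100 = 55.5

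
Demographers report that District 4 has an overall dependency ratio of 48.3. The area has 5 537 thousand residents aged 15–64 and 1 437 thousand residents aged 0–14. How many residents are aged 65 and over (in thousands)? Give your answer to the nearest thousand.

Aged 65 and over: 1 237

Total dependency ratio = (youth + elderly) / working-age × 100
48.3 = (1 437 + E) / 5 537 × 100
⇒ 1 237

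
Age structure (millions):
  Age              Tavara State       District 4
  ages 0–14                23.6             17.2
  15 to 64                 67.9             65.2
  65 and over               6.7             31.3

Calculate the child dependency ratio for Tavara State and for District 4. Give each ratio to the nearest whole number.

Tavara State: 35
District 4: 26

Tavara State: 23.6 / 67.9 × 100 = 35
District 4: 17.2 / 65.2 × 100 = 26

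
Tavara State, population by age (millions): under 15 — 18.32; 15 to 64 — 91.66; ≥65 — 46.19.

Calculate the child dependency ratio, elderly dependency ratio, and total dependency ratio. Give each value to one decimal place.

Youth dependency ratio = 18.32 / 91.66 × 100 = 20.0
Old-age dependency ratio = 46.19 / 91.66 × 100 = 50.4
Total dependency ratio = (18.32 + 46.19) / 91.66 × 100 = 64.51 / 91.66 × 100 = 70.4

Youth dependency ratio: 20.0
Old-age dependency ratio: 50.4
Total dependency ratio: 70.4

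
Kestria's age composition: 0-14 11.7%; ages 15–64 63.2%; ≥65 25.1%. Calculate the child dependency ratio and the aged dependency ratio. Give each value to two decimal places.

Youth dependency ratio = 11.7 / 63.2 × 100 = 18.51
Old-age dependency ratio = 25.1 / 63.2 × 100 = 39.72

Youth dependency ratio: 18.51
Old-age dependency ratio: 39.72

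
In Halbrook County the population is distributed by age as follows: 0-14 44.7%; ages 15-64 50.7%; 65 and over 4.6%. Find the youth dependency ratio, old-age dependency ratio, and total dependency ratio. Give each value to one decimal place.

Youth dependency ratio = 44.7 / 50.7 × 100 = 88.2
Old-age dependency ratio = 4.6 / 50.7 × 100 = 9.1
Total dependency ratio = (44.7 + 4.6) / 50.7 × 100 = 49.3 / 50.7 × 100 = 97.2

Youth dependency ratio: 88.2
Old-age dependency ratio: 9.1
Total dependency ratio: 97.2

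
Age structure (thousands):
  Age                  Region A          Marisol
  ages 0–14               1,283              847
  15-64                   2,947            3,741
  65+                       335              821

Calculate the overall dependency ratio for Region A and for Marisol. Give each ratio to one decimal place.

Region A: (1,283 + 335) / 2,947 × 100 = 1,618 / 2,947 × 100 = 54.9
Marisol: (847 + 821) / 3,741 × 100 = 1,668 / 3,741 × 100 = 44.6

Region A: 54.9
Marisol: 44.6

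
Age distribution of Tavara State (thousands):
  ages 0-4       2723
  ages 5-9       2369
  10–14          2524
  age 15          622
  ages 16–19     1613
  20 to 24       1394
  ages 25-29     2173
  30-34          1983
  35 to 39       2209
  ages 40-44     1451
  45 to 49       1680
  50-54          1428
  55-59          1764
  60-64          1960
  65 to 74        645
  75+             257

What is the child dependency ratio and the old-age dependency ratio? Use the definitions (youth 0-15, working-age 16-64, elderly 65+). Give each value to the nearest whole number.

Youth dependency ratio: 47
Old-age dependency ratio: 5

0–15: 2723 + 2369 + 2524 + 622 = 8238
16–64: 1613 + 1394 + 2173 + 1983 + 2209 + 1451 + 1680 + 1428 + 1764 + 1960 = 17655
65+: 645 + 257 = 902
Youth dependency ratio = 8238 / 17655 × 100 = 47
Old-age dependency ratio = 902 / 17655 × 100 = 5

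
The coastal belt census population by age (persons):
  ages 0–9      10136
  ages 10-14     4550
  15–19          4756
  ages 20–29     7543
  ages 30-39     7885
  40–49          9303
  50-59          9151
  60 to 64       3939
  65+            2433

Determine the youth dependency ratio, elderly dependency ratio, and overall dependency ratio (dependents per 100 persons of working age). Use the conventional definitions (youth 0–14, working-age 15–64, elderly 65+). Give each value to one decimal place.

0–14: 10136 + 4550 = 14686
15–64: 4756 + 7543 + 7885 + 9303 + 9151 + 3939 = 42577
65+: 2433
Youth dependency ratio = 14686 / 42577 × 100 = 34.5
Old-age dependency ratio = 2433 / 42577 × 100 = 5.7
Total dependency ratio = (14686 + 2433) / 42577 × 100 = 17119 / 42577 × 100 = 40.2

Youth dependency ratio: 34.5
Old-age dependency ratio: 5.7
Total dependency ratio: 40.2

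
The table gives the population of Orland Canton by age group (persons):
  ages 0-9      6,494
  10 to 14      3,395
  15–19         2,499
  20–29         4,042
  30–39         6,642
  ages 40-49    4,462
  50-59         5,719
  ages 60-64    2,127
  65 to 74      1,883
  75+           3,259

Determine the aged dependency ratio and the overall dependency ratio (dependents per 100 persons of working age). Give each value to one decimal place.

Old-age dependency ratio: 20.2
Total dependency ratio: 59.0

0–14: 6,494 + 3,395 = 9,889
15–64: 2,499 + 4,042 + 6,642 + 4,462 + 5,719 + 2,127 = 25,491
65+: 1,883 + 3,259 = 5,142
Old-age dependency ratio = 5,142 / 25,491 × 100 = 20.2
Total dependency ratio = (9,889 + 5,142) / 25,491 × 100 = 15,031 / 25,491 × 100 = 59.0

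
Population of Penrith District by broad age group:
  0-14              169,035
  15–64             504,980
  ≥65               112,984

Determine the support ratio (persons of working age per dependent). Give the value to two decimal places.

Support ratio = 504,980 / (169,035 + 112,984) = 504,980 / 282,019 = 1.79

Support ratio: 1.79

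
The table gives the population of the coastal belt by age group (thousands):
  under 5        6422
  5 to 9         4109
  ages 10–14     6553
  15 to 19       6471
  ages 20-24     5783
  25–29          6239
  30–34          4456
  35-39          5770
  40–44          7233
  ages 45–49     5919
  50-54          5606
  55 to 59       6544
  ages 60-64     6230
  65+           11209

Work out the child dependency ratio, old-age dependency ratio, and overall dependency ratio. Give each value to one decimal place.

Youth dependency ratio: 28.4
Old-age dependency ratio: 18.6
Total dependency ratio: 47.0

0–14: 6422 + 4109 + 6553 = 17084
15–64: 6471 + 5783 + 6239 + 4456 + 5770 + 7233 + 5919 + 5606 + 6544 + 6230 = 60251
65+: 11209
Youth dependency ratio = 17084 / 60251 × 100 = 28.4
Old-age dependency ratio = 11209 / 60251 × 100 = 18.6
Total dependency ratio = (17084 + 11209) / 60251 × 100 = 28293 / 60251 × 100 = 47.0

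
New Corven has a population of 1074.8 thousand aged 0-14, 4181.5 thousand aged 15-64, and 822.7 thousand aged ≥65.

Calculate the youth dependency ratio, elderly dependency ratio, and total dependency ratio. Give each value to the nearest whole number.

Youth dependency ratio: 26
Old-age dependency ratio: 20
Total dependency ratio: 45

Youth dependency ratio = 1074.8 / 4181.5 × 100 = 26
Old-age dependency ratio = 822.7 / 4181.5 × 100 = 20
Total dependency ratio = (1074.8 + 822.7) / 4181.5 × 100 = 1897.5 / 4181.5 × 100 = 45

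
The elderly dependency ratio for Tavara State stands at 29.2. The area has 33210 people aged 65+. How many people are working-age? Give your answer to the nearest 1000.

Old-age dependency ratio = elderly / working-age × 100
29.2 = 33210 / W × 100
⇒ 114000

Working-age: 114000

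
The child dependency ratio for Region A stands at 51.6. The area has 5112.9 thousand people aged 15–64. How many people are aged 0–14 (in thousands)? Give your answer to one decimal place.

Youth dependency ratio = youth / working-age × 100
51.6 = Y / 5112.9 × 100
⇒ 2638.3

Aged 0–14: 2638.3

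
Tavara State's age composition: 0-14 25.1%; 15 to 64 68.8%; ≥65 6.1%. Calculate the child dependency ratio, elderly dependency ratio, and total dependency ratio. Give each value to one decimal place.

Youth dependency ratio = 25.1 / 68.8 × 100 = 36.5
Old-age dependency ratio = 6.1 / 68.8 × 100 = 8.9
Total dependency ratio = (25.1 + 6.1) / 68.8 × 100 = 31.2 / 68.8 × 100 = 45.3

Youth dependency ratio: 36.5
Old-age dependency ratio: 8.9
Total dependency ratio: 45.3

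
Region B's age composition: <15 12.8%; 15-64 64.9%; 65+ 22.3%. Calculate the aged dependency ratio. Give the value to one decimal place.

Old-age dependency ratio: 34.4

Old-age dependency ratio = 22.3 / 64.9 × 100 = 34.4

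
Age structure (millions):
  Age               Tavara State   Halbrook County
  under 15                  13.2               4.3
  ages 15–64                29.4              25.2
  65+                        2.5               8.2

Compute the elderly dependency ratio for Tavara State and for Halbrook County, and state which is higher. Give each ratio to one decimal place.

Tavara State: 2.5 / 29.4 × 100 = 8.5
Halbrook County: 8.2 / 25.2 × 100 = 32.5

Tavara State: 8.5
Halbrook County: 32.5
Higher: Halbrook County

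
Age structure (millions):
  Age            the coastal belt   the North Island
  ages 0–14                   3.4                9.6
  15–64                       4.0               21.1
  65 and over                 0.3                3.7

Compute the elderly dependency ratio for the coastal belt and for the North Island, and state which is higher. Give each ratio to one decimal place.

the coastal belt: 7.5
the North Island: 17.5
Higher: the North Island

the coastal belt: 0.3 / 4.0 × 100 = 7.5
the North Island: 3.7 / 21.1 × 100 = 17.5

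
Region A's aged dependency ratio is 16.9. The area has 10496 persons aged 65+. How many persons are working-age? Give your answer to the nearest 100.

Working-age: 62100

Old-age dependency ratio = elderly / working-age × 100
16.9 = 10496 / W × 100
⇒ 62100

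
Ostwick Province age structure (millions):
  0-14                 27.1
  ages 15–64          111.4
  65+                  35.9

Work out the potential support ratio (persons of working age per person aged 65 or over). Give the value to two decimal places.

Potential support ratio: 3.10

Potential support ratio = 111.4 / 35.9 = 3.10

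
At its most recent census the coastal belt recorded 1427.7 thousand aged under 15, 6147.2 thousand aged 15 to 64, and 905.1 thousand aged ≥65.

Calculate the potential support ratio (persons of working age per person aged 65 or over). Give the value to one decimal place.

Potential support ratio: 6.8

Potential support ratio = 6147.2 / 905.1 = 6.8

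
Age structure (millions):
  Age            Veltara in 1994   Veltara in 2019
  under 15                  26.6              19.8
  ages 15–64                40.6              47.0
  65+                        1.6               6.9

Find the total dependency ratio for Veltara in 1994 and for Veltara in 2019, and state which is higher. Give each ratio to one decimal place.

Veltara in 1994: 69.5
Veltara in 2019: 56.8
Higher: Veltara in 1994

Veltara in 1994: (26.6 + 1.6) / 40.6 × 100 = 28.2 / 40.6 × 100 = 69.5
Veltara in 2019: (19.8 + 6.9) / 47.0 × 100 = 26.7 / 47.0 × 100 = 56.8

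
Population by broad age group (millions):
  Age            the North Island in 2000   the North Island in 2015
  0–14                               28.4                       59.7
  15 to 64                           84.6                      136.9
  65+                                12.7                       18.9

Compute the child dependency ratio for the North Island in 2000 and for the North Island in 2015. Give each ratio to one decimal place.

the North Island in 2000: 33.6
the North Island in 2015: 43.6

the North Island in 2000: 28.4 / 84.6 × 100 = 33.6
the North Island in 2015: 59.7 / 136.9 × 100 = 43.6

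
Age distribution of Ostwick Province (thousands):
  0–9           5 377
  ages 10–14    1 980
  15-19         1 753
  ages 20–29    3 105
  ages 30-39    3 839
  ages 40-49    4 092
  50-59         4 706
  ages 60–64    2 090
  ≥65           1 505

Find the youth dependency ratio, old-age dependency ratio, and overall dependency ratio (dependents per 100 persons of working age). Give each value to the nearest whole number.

0–14: 5 377 + 1 980 = 7 357
15–64: 1 753 + 3 105 + 3 839 + 4 092 + 4 706 + 2 090 = 19 585
65+: 1 505
Youth dependency ratio = 7 357 / 19 585 × 100 = 38
Old-age dependency ratio = 1 505 / 19 585 × 100 = 8
Total dependency ratio = (7 357 + 1 505) / 19 585 × 100 = 8 862 / 19 585 × 100 = 45

Youth dependency ratio: 38
Old-age dependency ratio: 8
Total dependency ratio: 45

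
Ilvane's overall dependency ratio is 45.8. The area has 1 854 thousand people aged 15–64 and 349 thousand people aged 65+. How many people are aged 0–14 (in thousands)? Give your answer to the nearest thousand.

Aged 0–14: 500

Total dependency ratio = (youth + elderly) / working-age × 100
45.8 = (Y + 349) / 1 854 × 100
⇒ 500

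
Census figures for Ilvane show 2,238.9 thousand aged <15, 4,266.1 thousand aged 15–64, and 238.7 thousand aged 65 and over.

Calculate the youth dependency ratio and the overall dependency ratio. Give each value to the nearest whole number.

Youth dependency ratio = 2,238.9 / 4,266.1 × 100 = 52
Total dependency ratio = (2,238.9 + 238.7) / 4,266.1 × 100 = 2,477.6 / 4,266.1 × 100 = 58

Youth dependency ratio: 52
Total dependency ratio: 58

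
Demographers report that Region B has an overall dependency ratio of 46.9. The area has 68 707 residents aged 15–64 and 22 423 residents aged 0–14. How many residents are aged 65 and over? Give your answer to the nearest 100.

Total dependency ratio = (youth + elderly) / working-age × 100
46.9 = (22 423 + E) / 68 707 × 100
⇒ 9 800

Aged 65 and over: 9 800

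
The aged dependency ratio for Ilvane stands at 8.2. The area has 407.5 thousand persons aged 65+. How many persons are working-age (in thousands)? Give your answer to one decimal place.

Old-age dependency ratio = elderly / working-age × 100
8.2 = 407.5 / W × 100
⇒ 4,969.5

Working-age: 4,969.5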